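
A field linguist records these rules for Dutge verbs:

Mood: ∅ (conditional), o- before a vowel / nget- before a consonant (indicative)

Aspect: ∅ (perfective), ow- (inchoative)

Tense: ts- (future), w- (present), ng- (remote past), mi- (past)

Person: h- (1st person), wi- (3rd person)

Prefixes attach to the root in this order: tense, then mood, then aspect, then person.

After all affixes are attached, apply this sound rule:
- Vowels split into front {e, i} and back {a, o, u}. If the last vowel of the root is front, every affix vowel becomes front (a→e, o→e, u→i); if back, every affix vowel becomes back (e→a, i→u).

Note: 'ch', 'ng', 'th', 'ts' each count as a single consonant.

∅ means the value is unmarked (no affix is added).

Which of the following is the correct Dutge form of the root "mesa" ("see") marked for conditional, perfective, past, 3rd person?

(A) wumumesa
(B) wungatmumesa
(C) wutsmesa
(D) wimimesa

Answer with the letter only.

Attach tense past mi- → mimesa.
mood = conditional: zero marking, form stays mimesa.
aspect = perfective: zero marking, form stays mimesa.
Attach person 3rd person wi- → wimimesa.
Apply vowel harmony: wimimesa → wumumesa.
So the correct form is wumumesa, option (A).
(D) wimimesa is wrong: it fails to apply the sound rule(s).
(B) wungatmumesa is wrong: it uses indicative instead of conditional for mood.
(C) wutsmesa is wrong: it uses future instead of past for tense.

A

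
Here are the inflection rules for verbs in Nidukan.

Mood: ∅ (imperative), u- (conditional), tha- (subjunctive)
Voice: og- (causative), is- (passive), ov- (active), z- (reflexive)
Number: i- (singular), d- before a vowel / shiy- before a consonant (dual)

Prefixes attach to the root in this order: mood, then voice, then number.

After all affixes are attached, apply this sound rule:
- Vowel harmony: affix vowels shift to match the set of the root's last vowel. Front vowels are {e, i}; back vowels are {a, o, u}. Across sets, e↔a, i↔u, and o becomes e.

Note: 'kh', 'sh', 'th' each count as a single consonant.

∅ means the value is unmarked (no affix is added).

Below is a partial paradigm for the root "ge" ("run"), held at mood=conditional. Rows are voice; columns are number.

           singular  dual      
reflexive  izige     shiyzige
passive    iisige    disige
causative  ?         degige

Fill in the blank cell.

iegige

Attach mood conditional u- → uge.
Attach voice causative og- → oguge.
Attach number singular i- → ioguge.
Apply vowel harmony: ioguge → iegige.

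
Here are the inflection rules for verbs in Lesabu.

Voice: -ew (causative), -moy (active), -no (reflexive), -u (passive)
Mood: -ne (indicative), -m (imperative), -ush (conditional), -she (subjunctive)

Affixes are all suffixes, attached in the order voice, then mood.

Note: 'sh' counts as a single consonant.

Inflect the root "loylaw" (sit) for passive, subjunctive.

Attach voice passive -u → loylawu.
Attach mood subjunctive -she → loylawushe.

loylawushe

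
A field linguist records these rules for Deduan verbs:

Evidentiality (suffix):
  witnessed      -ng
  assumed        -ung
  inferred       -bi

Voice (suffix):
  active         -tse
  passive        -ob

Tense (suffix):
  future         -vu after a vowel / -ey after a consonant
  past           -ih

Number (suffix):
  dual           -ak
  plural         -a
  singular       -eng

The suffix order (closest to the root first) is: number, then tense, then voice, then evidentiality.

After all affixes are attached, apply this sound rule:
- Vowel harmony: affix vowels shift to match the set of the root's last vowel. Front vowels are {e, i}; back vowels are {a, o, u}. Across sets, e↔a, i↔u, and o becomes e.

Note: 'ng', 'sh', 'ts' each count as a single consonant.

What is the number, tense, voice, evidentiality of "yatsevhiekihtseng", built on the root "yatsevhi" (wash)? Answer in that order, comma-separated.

Segment: yatsevhi-ak-ih-tse-ng.
number: -ak → dual.
tense: -ih → past.
voice: -tse → active.
evidentiality: -ng → witnessed.

dual, past, active, witnessed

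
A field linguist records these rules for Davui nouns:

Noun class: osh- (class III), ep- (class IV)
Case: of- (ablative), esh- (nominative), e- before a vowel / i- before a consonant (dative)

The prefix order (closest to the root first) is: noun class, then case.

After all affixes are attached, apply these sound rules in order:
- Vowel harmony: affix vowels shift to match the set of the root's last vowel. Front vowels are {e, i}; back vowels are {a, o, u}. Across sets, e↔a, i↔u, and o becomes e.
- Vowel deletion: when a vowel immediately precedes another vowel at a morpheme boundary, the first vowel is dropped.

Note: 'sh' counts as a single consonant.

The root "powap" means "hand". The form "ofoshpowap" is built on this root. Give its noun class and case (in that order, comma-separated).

class III, ablative

Segment: of-osh-powap.
noun class: osh- → class III.
case: of- → ablative.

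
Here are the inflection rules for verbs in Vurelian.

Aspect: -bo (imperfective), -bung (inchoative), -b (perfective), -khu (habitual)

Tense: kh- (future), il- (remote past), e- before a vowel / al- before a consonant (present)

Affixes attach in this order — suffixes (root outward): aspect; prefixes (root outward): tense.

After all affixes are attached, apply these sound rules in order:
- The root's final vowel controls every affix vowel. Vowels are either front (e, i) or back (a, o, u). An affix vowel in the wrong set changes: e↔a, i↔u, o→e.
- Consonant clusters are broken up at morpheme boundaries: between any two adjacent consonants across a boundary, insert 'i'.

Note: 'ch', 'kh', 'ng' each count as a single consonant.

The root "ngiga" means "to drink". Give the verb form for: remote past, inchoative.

ulingigabung

Attach tense remote past il- → ilngiga.
Attach aspect inchoative -bung → ilngigabung.
Apply vowel harmony: ilngigabung → ulngigabung.
Apply epenthesis: ulngigabung → ulingigabung.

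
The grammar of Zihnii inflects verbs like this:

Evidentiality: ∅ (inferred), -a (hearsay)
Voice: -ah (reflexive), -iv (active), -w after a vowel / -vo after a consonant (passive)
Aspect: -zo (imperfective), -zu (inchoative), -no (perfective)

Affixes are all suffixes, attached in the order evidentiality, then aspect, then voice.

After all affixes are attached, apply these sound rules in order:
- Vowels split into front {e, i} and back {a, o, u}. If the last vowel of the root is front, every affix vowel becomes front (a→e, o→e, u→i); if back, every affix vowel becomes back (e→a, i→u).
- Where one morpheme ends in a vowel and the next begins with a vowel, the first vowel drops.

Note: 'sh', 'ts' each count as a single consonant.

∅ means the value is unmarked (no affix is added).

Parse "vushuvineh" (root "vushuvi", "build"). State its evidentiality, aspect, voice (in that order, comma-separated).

Segment: vushuvi-no-ah.
evidentiality: ∅ → inferred.
aspect: -no → perfective.
voice: -ah → reflexive.

inferred, perfective, reflexive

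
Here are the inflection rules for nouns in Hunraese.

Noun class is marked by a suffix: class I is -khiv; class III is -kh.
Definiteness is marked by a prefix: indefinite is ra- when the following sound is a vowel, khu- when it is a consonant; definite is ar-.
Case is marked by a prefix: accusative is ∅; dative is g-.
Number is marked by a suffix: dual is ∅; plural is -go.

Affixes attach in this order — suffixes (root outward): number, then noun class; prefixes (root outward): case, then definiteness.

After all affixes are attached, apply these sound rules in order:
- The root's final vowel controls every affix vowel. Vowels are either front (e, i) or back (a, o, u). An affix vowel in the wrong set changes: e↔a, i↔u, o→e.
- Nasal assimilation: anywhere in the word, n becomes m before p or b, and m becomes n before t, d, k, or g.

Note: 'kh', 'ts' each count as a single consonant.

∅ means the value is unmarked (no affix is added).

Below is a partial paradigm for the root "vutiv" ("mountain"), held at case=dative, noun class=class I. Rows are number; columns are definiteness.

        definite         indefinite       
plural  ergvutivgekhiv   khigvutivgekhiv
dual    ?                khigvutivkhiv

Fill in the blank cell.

ergvutivkhiv

Attach case dative g- → gvutiv.
number = dual: zero marking, form stays gvutiv.
Attach noun class class I -khiv → gvutivkhiv.
Attach definiteness definite ar- → argvutivkhiv.
Apply vowel harmony: argvutivkhiv → ergvutivkhiv.
Nasal assimilation: no change.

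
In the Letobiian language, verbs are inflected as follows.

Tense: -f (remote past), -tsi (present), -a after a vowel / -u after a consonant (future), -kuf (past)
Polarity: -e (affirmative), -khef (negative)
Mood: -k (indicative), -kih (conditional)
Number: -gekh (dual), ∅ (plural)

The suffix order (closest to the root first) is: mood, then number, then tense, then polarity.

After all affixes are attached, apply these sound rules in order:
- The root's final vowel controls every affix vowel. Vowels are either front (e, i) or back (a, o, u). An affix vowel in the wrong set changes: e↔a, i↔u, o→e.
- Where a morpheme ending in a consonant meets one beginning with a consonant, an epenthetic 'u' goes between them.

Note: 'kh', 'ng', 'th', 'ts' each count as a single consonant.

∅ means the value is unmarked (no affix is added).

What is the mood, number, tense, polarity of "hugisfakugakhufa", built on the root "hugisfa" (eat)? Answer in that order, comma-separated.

Segment: hugisfa-k-gekh-f-e.
mood: -k → indicative.
number: -gekh → dual.
tense: -f → remote past.
polarity: -e → affirmative.

indicative, dual, remote past, affirmative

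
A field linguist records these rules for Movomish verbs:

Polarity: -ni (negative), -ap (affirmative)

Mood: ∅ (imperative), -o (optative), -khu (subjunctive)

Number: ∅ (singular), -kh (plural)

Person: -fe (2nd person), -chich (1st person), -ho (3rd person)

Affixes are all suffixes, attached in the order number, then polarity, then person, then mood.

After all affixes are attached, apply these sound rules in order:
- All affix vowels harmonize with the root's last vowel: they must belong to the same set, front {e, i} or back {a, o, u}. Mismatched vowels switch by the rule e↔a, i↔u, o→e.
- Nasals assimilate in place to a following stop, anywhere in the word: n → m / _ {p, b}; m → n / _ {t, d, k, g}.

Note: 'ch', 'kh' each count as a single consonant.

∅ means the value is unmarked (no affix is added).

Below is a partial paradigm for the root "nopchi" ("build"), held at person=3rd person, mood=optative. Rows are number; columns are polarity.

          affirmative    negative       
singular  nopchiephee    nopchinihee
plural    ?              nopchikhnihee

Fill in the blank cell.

nopchikhephee

Attach number plural -kh → nopchikh.
Attach polarity affirmative -ap → nopchikhap.
Attach person 3rd person -ho → nopchikhapho.
Attach mood optative -o → nopchikhaphoo.
Apply vowel harmony: nopchikhaphoo → nopchikhephee.
Nasal assimilation: no change.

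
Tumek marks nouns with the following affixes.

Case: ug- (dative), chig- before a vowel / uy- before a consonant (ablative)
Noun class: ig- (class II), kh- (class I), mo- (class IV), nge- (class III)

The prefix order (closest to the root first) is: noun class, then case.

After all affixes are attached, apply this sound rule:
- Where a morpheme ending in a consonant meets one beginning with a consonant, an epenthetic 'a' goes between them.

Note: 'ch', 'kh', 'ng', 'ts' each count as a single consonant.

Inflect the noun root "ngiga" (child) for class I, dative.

ugakhangiga

Attach noun class class I kh- → khngiga.
Attach case dative ug- → ugkhngiga.
Apply epenthesis: ugkhngiga → ugakhangiga.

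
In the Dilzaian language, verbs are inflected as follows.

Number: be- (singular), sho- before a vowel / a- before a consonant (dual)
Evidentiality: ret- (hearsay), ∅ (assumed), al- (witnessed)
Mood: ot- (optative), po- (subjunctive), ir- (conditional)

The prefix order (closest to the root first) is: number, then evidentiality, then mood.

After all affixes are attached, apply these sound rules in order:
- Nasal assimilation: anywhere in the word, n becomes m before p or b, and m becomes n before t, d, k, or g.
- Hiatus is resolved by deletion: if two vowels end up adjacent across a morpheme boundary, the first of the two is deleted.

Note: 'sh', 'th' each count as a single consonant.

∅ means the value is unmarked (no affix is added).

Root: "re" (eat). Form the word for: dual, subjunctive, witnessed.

Attach number dual a- (before consonant 'r') → are.
Attach evidentiality witnessed al- → alare.
Attach mood subjunctive po- → poalare.
Nasal assimilation: no change.
Apply vowel deletion: poalare → palare.

palare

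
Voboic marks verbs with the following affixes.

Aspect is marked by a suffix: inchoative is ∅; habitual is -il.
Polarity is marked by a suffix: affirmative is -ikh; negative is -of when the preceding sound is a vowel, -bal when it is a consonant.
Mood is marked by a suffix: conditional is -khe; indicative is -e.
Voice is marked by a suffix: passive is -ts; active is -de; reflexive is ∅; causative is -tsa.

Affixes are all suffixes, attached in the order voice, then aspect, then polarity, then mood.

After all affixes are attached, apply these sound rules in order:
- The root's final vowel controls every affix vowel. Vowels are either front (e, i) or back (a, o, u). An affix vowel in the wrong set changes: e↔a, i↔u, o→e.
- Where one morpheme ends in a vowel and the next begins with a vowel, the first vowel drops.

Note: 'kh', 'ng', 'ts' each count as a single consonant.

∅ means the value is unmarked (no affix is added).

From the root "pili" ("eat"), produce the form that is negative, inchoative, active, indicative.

pilidefe

Attach voice active -de → pilide.
aspect = inchoative: zero marking, form stays pilide.
Attach polarity negative -of (after vowel 'e') → pilideof.
Attach mood indicative -e → pilideofe.
Apply vowel harmony: pilideofe → pilideefe.
Apply vowel deletion: pilideefe → pilidefe.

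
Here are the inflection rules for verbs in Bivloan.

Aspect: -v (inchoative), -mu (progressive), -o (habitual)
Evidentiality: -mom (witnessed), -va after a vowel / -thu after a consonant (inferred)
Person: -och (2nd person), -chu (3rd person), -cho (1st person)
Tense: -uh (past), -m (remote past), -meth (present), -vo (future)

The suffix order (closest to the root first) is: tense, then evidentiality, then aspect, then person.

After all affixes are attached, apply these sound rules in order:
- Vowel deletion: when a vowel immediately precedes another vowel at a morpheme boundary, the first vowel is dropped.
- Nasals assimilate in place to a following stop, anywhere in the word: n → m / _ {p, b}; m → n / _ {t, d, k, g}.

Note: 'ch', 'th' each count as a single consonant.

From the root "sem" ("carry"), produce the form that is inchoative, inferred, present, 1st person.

semmeththuvcho

Attach tense present -meth → semmeth.
Attach evidentiality inferred -thu (after consonant 'th') → semmeththu.
Attach aspect inchoative -v → semmeththuv.
Attach person 1st person -cho → semmeththuvcho.
Vowel deletion: no change.
Nasal assimilation: no change.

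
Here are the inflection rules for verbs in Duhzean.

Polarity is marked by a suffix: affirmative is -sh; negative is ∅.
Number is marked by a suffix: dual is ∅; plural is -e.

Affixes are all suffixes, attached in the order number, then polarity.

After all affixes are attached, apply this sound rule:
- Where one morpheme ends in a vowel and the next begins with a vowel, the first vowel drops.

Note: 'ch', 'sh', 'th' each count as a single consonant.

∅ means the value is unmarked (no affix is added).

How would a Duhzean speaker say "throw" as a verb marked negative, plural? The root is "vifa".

vife

Attach number plural -e → vifae.
polarity = negative: zero marking, form stays vifae.
Apply vowel deletion: vifae → vife.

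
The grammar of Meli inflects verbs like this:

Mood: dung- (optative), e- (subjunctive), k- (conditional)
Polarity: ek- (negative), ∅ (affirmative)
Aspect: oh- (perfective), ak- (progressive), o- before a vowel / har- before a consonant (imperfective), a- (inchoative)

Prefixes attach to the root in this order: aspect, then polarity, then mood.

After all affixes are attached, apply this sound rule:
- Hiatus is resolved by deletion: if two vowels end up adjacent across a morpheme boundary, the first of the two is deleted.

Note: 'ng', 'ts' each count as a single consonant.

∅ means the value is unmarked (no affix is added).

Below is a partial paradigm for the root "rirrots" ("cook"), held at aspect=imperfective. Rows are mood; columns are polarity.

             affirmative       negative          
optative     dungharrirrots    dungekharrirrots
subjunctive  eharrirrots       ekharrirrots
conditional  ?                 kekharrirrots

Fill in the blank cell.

kharrirrots

Attach aspect imperfective har- (before consonant 'r') → harrirrots.
polarity = affirmative: zero marking, form stays harrirrots.
Attach mood conditional k- → kharrirrots.
Vowel deletion: no change.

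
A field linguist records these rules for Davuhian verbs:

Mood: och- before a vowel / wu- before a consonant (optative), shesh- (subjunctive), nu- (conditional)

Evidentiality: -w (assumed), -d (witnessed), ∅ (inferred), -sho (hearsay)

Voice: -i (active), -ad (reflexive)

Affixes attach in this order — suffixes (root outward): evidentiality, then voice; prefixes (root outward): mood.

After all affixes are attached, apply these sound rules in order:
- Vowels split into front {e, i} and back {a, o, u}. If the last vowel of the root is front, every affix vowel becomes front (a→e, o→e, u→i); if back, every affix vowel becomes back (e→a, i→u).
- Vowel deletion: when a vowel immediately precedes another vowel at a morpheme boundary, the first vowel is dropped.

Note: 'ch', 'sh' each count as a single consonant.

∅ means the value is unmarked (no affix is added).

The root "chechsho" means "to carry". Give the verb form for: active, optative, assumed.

Attach evidentiality assumed -w → chechshow.
Attach mood optative wu- (before consonant 'ch') → wuchechshow.
Attach voice active -i → wuchechshowi.
Apply vowel harmony: wuchechshowi → wuchechshowu.
Vowel deletion: no change.

wuchechshowu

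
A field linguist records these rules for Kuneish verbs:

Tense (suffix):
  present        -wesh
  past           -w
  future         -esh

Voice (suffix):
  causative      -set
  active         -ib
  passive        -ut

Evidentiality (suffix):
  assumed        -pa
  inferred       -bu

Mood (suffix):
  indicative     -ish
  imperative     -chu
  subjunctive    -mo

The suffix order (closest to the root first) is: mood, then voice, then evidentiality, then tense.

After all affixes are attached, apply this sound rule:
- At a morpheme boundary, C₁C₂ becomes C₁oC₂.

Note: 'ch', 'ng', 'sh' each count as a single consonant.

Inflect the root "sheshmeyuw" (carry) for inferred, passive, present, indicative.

sheshmeyuwishutobuwesh

Attach mood indicative -ish → sheshmeyuwish.
Attach voice passive -ut → sheshmeyuwishut.
Attach evidentiality inferred -bu → sheshmeyuwishutbu.
Attach tense present -wesh → sheshmeyuwishutbuwesh.
Apply epenthesis: sheshmeyuwishutbuwesh → sheshmeyuwishutobuwesh.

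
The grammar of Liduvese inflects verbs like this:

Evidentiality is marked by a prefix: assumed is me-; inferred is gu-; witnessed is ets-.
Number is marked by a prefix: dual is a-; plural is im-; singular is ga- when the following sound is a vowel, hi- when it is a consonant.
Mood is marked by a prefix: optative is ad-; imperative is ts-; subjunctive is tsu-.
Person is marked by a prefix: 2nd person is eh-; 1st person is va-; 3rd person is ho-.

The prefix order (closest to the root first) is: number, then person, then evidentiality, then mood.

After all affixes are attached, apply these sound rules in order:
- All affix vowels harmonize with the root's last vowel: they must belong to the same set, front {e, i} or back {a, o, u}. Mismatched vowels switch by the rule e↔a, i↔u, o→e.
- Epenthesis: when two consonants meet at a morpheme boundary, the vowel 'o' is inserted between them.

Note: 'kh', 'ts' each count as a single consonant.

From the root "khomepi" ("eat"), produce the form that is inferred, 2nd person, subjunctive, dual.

tsigiehekhomepi

Attach number dual a- → akhomepi.
Attach person 2nd person eh- → ehakhomepi.
Attach evidentiality inferred gu- → guehakhomepi.
Attach mood subjunctive tsu- → tsuguehakhomepi.
Apply vowel harmony: tsuguehakhomepi → tsigiehekhomepi.
Epenthesis: no change.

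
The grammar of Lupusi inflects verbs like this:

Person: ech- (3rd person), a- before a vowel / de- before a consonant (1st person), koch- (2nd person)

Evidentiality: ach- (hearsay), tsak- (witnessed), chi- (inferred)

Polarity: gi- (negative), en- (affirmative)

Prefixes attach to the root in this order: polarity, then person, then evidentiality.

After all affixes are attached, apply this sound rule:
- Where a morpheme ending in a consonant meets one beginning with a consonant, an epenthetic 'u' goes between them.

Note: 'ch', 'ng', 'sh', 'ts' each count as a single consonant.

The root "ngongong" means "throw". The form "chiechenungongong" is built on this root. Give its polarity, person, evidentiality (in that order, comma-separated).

affirmative, 3rd person, inferred

Segment: chi-ech-en-ngongong.
polarity: en- → affirmative.
person: ech- → 3rd person.
evidentiality: chi- → inferred.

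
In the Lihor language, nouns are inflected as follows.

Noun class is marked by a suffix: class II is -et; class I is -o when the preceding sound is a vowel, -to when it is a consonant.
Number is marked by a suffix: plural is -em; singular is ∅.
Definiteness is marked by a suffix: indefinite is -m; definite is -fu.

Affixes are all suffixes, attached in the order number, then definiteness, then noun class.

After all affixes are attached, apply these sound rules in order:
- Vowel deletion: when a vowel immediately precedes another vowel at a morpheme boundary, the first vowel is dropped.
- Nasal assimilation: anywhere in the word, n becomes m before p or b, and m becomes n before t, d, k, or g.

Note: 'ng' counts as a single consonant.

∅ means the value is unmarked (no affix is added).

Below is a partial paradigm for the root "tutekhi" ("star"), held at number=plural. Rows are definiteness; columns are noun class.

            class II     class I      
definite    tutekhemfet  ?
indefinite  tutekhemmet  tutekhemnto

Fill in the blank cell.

tutekhemfo

Attach number plural -em → tutekhiem.
Attach definiteness definite -fu → tutekhiemfu.
Attach noun class class I -o (after vowel 'u') → tutekhiemfuo.
Apply vowel deletion: tutekhiemfuo → tutekhemfo.
Nasal assimilation: no change.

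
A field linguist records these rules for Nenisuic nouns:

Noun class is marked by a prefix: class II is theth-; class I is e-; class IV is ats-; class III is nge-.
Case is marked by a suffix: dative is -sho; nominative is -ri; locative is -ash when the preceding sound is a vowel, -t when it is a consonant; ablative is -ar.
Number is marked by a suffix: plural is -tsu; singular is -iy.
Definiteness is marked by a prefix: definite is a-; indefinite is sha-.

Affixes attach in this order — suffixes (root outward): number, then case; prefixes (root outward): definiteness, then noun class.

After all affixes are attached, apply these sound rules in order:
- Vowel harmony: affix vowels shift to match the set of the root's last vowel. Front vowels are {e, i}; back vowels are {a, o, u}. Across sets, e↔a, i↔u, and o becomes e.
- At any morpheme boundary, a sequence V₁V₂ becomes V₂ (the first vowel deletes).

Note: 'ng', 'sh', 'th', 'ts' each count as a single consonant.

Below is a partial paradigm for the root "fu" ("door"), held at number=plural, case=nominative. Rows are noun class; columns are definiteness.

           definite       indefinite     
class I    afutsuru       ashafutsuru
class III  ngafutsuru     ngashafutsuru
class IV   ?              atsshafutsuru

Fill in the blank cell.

Attach number plural -tsu → futsu.
Attach definiteness definite a- → afutsu.
Attach case nominative -ri → afutsuri.
Attach noun class class IV ats- → atsafutsuri.
Apply vowel harmony: atsafutsuri → atsafutsuru.
Vowel deletion: no change.

atsafutsuru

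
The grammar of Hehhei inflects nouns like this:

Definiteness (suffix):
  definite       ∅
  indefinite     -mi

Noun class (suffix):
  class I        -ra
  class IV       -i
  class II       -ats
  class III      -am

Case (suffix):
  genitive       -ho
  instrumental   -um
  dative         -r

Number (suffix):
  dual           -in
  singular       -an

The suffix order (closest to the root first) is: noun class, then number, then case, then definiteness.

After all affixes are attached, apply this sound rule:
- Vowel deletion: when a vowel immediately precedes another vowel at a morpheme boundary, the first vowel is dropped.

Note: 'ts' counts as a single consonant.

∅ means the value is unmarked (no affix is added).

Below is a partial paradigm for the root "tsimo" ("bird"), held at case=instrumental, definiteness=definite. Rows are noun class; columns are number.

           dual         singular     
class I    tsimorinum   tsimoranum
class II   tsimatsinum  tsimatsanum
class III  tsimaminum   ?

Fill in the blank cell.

Attach noun class class III -am → tsimoam.
Attach number singular -an → tsimoaman.
Attach case instrumental -um → tsimoamanum.
definiteness = definite: zero marking, form stays tsimoamanum.
Apply vowel deletion: tsimoamanum → tsimamanum.

tsimamanum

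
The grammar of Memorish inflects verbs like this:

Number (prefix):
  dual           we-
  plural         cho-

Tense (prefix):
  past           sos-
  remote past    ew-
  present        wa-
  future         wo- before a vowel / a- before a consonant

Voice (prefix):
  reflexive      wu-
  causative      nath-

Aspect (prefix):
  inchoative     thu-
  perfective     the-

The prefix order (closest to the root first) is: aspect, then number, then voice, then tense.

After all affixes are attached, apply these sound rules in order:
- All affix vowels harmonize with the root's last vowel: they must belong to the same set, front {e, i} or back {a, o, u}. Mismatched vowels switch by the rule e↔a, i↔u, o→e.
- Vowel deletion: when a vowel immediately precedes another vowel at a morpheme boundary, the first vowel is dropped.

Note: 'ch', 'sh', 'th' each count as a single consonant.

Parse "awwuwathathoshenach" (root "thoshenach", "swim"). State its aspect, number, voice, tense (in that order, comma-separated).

Segment: ew-wu-we-the-thoshenach.
aspect: the- → perfective.
number: we- → dual.
voice: wu- → reflexive.
tense: ew- → remote past.

perfective, dual, reflexive, remote past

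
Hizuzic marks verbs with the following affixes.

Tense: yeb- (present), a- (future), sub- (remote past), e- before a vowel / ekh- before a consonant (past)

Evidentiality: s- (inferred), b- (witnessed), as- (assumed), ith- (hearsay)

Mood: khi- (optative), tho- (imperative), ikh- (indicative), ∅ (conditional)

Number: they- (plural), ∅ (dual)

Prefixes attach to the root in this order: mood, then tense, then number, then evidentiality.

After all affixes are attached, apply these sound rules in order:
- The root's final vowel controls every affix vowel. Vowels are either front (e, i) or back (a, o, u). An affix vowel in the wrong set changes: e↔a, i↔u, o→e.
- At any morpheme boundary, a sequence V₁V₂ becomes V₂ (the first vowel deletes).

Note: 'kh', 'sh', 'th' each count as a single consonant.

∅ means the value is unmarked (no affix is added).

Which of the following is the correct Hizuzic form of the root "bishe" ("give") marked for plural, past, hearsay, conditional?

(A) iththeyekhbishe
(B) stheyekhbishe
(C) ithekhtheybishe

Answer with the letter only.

A

mood = conditional: zero marking, form stays bishe.
Attach tense past ekh- (before consonant 'b') → ekhbishe.
Attach number plural they- → theyekhbishe.
Attach evidentiality hearsay ith- → iththeyekhbishe.
Vowel harmony: no change.
Vowel deletion: no change.
So the correct form is iththeyekhbishe, option (A).
(B) stheyekhbishe is wrong: it uses inferred instead of hearsay for evidentiality.
(C) ithekhtheybishe is wrong: it has the affixes in the wrong order.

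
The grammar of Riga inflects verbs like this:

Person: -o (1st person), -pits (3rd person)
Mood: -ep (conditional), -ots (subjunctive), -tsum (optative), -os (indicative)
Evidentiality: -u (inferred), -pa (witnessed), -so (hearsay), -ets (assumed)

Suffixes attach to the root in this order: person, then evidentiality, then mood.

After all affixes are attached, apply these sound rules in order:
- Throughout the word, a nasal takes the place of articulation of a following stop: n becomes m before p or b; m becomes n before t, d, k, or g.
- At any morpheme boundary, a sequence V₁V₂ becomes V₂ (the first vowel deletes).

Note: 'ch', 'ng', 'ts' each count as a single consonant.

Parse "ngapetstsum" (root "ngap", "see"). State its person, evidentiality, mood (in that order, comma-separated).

1st person, assumed, optative

Segment: ngap-o-ets-tsum.
person: -o → 1st person.
evidentiality: -ets → assumed.
mood: -tsum → optative.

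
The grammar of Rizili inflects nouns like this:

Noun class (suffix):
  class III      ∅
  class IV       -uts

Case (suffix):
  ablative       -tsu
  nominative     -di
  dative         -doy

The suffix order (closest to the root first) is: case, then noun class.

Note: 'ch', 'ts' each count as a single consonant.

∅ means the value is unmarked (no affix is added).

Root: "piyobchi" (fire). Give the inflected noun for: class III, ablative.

piyobchitsu

Attach case ablative -tsu → piyobchitsu.
noun class = class III: zero marking, form stays piyobchitsu.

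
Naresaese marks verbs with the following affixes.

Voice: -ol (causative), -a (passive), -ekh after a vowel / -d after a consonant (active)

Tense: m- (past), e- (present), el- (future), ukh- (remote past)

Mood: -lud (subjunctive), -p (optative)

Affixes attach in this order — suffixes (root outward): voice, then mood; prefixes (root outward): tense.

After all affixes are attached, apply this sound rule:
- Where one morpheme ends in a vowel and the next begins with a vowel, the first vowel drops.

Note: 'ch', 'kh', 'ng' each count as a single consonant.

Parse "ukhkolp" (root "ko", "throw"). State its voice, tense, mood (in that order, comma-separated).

Segment: ukh-ko-ol-p.
voice: -ol → causative.
tense: ukh- → remote past.
mood: -p → optative.

causative, remote past, optative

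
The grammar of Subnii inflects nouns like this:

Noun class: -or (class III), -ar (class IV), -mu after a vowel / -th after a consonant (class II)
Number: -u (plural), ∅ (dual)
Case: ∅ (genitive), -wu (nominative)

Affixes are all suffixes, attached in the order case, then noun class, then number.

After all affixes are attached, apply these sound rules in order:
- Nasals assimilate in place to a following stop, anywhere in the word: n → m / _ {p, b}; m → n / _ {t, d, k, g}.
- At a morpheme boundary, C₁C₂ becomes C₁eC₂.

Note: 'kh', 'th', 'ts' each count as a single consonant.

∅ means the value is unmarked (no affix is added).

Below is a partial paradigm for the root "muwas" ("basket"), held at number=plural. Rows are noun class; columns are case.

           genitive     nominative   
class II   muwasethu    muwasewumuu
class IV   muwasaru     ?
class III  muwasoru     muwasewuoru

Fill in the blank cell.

Attach case nominative -wu → muwaswu.
Attach noun class class IV -ar → muwaswuar.
Attach number plural -u → muwaswuaru.
Nasal assimilation: no change.
Apply epenthesis: muwaswuaru → muwasewuaru.

muwasewuaru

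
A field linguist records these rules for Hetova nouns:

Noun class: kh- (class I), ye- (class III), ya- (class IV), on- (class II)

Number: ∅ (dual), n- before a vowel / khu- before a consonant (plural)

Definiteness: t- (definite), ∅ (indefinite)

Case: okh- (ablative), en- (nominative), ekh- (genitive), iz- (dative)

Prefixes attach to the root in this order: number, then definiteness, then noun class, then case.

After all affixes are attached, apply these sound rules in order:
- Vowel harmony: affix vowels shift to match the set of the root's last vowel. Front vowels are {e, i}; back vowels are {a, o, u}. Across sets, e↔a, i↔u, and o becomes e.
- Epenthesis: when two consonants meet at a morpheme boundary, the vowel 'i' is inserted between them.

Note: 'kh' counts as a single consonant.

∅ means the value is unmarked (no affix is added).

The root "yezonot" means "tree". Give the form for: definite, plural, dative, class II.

uzonitikhuyezonot

Attach number plural khu- (before consonant 'y') → khuyezonot.
Attach definiteness definite t- → tkhuyezonot.
Attach noun class class II on- → ontkhuyezonot.
Attach case dative iz- → izontkhuyezonot.
Apply vowel harmony: izontkhuyezonot → uzontkhuyezonot.
Apply epenthesis: uzontkhuyezonot → uzonitikhuyezonot.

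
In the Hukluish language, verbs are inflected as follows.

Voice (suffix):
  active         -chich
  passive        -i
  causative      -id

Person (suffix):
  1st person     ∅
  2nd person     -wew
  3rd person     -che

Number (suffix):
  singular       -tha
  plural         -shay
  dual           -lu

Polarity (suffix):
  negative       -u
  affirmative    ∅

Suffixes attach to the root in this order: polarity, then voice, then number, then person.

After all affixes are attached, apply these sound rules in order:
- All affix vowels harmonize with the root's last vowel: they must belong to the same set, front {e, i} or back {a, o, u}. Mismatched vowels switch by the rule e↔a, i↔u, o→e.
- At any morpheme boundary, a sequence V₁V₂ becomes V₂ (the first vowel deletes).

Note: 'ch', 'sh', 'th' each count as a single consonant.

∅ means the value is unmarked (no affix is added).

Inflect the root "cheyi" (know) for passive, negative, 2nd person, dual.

Attach polarity negative -u → cheyiu.
Attach voice passive -i → cheyiui.
Attach number dual -lu → cheyiuilu.
Attach person 2nd person -wew → cheyiuiluwew.
Apply vowel harmony: cheyiuiluwew → cheyiiiliwew.
Apply vowel deletion: cheyiiiliwew → cheyiliwew.

cheyiliwew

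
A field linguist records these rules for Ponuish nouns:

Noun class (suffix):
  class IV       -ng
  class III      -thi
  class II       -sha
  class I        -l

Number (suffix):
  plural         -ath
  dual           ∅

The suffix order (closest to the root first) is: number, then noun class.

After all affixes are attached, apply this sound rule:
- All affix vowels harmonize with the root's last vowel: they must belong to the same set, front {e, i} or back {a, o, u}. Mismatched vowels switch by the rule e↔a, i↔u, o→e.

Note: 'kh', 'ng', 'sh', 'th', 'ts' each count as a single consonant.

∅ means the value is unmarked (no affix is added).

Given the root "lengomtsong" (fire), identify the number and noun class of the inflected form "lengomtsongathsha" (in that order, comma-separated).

Segment: lengomtsong-ath-sha.
number: -ath → plural.
noun class: -sha → class II.

plural, class II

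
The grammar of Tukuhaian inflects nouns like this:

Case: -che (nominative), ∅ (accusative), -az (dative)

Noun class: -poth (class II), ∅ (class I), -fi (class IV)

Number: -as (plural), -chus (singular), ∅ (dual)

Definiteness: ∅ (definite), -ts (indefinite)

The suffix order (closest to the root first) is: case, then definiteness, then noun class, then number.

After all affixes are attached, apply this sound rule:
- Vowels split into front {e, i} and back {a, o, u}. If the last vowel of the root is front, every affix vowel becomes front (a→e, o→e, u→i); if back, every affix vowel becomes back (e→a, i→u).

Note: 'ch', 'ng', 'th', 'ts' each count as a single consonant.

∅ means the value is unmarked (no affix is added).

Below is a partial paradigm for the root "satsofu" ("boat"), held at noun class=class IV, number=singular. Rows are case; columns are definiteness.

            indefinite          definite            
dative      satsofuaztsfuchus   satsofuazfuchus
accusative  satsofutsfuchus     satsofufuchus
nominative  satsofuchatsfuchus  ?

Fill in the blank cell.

satsofuchafuchus

Attach case nominative -che → satsofuche.
definiteness = definite: zero marking, form stays satsofuche.
Attach noun class class IV -fi → satsofuchefi.
Attach number singular -chus → satsofuchefichus.
Apply vowel harmony: satsofuchefichus → satsofuchafuchus.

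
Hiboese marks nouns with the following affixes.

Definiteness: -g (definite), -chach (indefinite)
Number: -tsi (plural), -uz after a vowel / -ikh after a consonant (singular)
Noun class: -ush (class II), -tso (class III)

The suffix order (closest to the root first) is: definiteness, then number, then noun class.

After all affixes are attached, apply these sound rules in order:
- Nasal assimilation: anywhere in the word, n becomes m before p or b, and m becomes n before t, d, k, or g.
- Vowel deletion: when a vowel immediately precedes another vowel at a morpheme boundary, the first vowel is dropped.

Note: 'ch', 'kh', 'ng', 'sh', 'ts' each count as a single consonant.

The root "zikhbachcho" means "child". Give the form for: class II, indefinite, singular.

Attach definiteness indefinite -chach → zikhbachchochach.
Attach number singular -ikh (after consonant 'ch') → zikhbachchochachikh.
Attach noun class class II -ush → zikhbachchochachikhush.
Nasal assimilation: no change.
Vowel deletion: no change.

zikhbachchochachikhush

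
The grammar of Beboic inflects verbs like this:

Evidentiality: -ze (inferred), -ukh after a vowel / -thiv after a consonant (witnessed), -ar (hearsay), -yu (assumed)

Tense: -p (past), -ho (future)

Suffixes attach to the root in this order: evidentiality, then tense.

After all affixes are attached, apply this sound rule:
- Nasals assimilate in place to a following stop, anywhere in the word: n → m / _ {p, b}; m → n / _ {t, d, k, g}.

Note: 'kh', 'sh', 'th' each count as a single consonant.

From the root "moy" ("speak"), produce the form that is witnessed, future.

Attach evidentiality witnessed -thiv (after consonant 'y') → moythiv.
Attach tense future -ho → moythivho.
Nasal assimilation: no change.

moythivho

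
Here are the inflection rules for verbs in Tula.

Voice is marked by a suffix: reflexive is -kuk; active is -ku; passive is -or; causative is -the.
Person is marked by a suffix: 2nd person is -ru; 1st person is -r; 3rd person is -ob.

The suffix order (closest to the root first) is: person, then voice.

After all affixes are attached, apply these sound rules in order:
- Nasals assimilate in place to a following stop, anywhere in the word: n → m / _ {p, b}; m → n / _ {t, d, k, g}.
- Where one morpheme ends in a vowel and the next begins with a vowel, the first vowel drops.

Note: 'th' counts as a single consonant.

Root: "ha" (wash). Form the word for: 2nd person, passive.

haror

Attach person 2nd person -ru → haru.
Attach voice passive -or → haruor.
Nasal assimilation: no change.
Apply vowel deletion: haruor → haror.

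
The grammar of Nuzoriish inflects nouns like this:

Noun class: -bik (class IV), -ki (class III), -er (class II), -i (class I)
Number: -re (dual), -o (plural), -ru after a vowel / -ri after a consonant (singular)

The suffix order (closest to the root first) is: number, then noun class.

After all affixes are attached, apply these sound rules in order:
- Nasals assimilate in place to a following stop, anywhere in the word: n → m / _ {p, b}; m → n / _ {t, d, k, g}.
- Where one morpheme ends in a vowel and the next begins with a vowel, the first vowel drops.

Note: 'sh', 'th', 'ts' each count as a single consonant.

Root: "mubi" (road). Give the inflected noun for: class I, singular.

Attach number singular -ru (after vowel 'i') → mubiru.
Attach noun class class I -i → mubirui.
Nasal assimilation: no change.
Apply vowel deletion: mubirui → mubiri.

mubiri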